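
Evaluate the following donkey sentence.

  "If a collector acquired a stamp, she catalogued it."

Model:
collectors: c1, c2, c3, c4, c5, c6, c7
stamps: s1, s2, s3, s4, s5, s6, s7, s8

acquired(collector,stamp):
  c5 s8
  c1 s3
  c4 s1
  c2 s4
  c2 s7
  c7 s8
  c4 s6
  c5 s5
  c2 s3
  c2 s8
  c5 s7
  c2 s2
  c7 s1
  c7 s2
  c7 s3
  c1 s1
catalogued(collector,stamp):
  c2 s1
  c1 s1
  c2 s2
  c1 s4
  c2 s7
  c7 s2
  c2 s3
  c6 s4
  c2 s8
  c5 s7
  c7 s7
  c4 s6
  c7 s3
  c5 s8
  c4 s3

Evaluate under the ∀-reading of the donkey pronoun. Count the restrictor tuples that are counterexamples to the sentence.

"it" takes "a stamp" as antecedent — a donkey pronoun bound across the clause boundary.
Strong reading: for every (c,s) with acquired(c,s), catalogued(c,s).
Restrictor pairs: (c1,s1) ✓  (c1,s3) ✗  (c2,s2) ✓  (c2,s3) ✓  (c2,s4) ✗  (c2,s7) ✓  (c2,s8) ✓  (c4,s1) ✗  (c4,s6) ✓  (c5,s5) ✗  (c5,s7) ✓  (c5,s8) ✓  (c7,s1) ✗  (c7,s2) ✓  (c7,s3) ✓  (c7,s8) ✗
Counterexamples (restrictor pairs failing the scope): 6.

6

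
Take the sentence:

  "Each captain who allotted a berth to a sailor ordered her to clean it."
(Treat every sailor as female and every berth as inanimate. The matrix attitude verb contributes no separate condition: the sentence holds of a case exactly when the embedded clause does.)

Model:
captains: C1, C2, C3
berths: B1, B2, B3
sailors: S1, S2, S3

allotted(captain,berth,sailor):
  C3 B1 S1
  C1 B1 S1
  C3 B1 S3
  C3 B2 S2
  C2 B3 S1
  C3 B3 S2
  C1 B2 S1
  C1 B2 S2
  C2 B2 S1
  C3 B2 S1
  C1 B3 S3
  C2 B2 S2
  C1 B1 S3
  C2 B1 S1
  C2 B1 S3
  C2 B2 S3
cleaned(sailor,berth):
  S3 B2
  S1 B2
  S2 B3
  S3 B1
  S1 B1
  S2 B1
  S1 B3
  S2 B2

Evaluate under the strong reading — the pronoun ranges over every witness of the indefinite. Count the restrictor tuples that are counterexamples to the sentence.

"her" takes "a sailor" as antecedent and "it" takes "a berth"; both are donkey pronouns co-varying with the restrictor.
Strong reading: for every (c,b,s) with allotted(c,b,s), cleaned(s,b).
Restrictor triples: (C1,B1,S1)→cleaned(S1,B1) ✓  (C1,B1,S3)→cleaned(S3,B1) ✓  (C1,B2,S1)→cleaned(S1,B2) ✓  (C1,B2,S2)→cleaned(S2,B2) ✓  (C1,B3,S3)→cleaned(S3,B3) ✗  (C2,B1,S1)→cleaned(S1,B1) ✓  (C2,B1,S3)→cleaned(S3,B1) ✓  (C2,B2,S1)→cleaned(S1,B2) ✓  (C2,B2,S2)→cleaned(S2,B2) ✓  (C2,B2,S3)→cleaned(S3,B2) ✓  (C2,B3,S1)→cleaned(S1,B3) ✓  (C3,B1,S1)→cleaned(S1,B1) ✓  (C3,B1,S3)→cleaned(S3,B1) ✓  (C3,B2,S1)→cleaned(S1,B2) ✓  (C3,B2,S2)→cleaned(S2,B2) ✓  (C3,B3,S2)→cleaned(S2,B3) ✓
Counterexamples (restrictor triples failing the scope): 1.

1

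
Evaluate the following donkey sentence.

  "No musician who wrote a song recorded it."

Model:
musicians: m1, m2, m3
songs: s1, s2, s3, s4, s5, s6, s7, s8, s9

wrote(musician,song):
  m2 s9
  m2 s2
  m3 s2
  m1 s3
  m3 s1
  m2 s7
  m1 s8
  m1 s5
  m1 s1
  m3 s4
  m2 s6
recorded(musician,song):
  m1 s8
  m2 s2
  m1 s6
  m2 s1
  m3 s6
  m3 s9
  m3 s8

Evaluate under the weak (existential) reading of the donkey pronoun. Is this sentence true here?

"it" takes "a song" as antecedent — a donkey pronoun bound across the clause boundary.
Truth condition: for no (m,s) with wrote(m,s) does recorded(m,s) hold.
Restrictor pairs — does the scope hold? (m1,s1):fails  (m1,s3):fails  (m1,s5):fails  (m1,s8):holds  (m2,s2):holds  (m2,s6):fails  (m2,s7):fails  (m2,s9):fails  (m3,s1):fails  (m3,s2):fails  (m3,s4):fails
Scope holds for 2 pair(s), so the sentence is false.

False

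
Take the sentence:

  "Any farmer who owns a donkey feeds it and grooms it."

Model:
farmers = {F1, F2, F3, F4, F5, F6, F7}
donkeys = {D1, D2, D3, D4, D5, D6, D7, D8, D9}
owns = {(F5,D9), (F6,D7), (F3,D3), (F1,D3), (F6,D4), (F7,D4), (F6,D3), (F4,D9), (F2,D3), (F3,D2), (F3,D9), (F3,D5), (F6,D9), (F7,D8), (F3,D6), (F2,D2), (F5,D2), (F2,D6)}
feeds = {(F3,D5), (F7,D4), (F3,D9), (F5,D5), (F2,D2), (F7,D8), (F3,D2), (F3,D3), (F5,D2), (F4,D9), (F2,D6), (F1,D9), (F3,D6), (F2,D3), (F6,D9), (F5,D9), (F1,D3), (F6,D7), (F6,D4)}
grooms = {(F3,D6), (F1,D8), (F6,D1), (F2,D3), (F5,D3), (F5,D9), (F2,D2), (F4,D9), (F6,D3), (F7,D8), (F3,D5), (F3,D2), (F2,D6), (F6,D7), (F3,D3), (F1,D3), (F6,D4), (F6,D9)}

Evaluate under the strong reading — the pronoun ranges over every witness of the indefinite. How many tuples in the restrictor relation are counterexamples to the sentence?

"it" takes "a donkey" as antecedent — a donkey pronoun bound across the clause boundary.
Strong reading: for every (f,d) with owns(f,d), feeds(f,d) ∧ grooms(f,d).
Restrictor pairs: (F1,D3) ✓  (F2,D2) ✓  (F2,D3) ✓  (F2,D6) ✓  (F3,D2) ✓  (F3,D3) ✓  (F3,D5) ✓  (F3,D6) ✓  (F3,D9) ✗  (F4,D9) ✓  (F5,D2) ✗  (F5,D9) ✓  (F6,D3) ✗  (F6,D4) ✓  (F6,D7) ✓  (F6,D9) ✓  (F7,D4) ✗  (F7,D8) ✓
Counterexamples (restrictor pairs failing the scope): 4.

4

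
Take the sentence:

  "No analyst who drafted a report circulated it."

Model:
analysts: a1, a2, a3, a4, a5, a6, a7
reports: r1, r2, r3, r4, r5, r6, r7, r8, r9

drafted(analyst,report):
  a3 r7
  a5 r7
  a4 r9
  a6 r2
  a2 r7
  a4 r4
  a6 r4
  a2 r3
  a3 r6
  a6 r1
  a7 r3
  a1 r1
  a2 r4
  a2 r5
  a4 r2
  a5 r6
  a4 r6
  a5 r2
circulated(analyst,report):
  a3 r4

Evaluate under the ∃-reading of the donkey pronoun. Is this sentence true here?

True

"it" takes "a report" as antecedent — a donkey pronoun bound across the clause boundary.
Truth condition: for no (a,r) with drafted(a,r) does circulated(a,r) hold.
Restrictor pairs — does the scope hold? (a1,r1):fails  (a2,r3):fails  (a2,r4):fails  (a2,r5):fails  (a2,r7):fails  (a3,r6):fails  (a3,r7):fails  (a4,r2):fails  (a4,r4):fails  (a4,r6):fails  (a4,r9):fails  (a5,r2):fails  (a5,r6):fails  (a5,r7):fails  (a6,r1):fails  (a6,r2):fails  (a6,r4):fails  (a7,r3):fails
Scope holds for no restrictor pair, so the sentence is true.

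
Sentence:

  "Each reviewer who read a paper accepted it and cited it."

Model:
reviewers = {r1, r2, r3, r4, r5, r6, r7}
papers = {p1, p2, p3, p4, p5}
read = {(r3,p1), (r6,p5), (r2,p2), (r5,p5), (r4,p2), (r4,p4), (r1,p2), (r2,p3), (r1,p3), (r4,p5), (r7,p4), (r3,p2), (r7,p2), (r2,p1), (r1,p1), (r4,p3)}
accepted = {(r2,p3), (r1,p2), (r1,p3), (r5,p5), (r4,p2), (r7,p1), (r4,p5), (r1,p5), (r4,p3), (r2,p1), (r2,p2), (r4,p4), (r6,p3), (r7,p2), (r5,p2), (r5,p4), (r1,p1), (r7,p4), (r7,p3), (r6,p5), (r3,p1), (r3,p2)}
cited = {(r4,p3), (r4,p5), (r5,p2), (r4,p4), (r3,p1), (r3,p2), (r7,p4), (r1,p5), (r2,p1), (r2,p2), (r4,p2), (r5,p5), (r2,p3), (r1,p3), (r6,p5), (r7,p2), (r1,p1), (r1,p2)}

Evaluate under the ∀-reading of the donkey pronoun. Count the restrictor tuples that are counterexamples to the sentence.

0

"it" takes "a paper" as antecedent — a donkey pronoun bound across the clause boundary.
Strong reading: for every (r,p) with read(r,p), accepted(r,p) ∧ cited(r,p).
Restrictor pairs: (r1,p1) ✓  (r1,p2) ✓  (r1,p3) ✓  (r2,p1) ✓  (r2,p2) ✓  (r2,p3) ✓  (r3,p1) ✓  (r3,p2) ✓  (r4,p2) ✓  (r4,p3) ✓  (r4,p4) ✓  (r4,p5) ✓  (r5,p5) ✓  (r6,p5) ✓  (r7,p2) ✓  (r7,p4) ✓
Counterexamples (restrictor pairs failing the scope): 0.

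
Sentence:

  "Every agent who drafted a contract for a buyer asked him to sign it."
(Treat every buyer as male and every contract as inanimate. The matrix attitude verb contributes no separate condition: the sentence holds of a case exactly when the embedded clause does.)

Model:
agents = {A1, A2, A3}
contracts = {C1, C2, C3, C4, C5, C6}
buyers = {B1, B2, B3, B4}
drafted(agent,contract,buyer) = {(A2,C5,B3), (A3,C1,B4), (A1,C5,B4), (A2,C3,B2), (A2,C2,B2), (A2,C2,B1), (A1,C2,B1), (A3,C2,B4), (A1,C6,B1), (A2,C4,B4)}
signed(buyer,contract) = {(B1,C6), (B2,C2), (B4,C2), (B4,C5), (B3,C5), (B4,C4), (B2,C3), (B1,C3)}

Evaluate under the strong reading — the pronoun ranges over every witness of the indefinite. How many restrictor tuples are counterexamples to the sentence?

"him" takes "a buyer" as antecedent and "it" takes "a contract"; both are donkey pronouns co-varying with the restrictor.
Strong reading: for every (a,c,b) with drafted(a,c,b), signed(b,c).
Restrictor triples: (A1,C2,B1)→signed(B1,C2) ✗  (A1,C5,B4)→signed(B4,C5) ✓  (A1,C6,B1)→signed(B1,C6) ✓  (A2,C2,B1)→signed(B1,C2) ✗  (A2,C2,B2)→signed(B2,C2) ✓  (A2,C3,B2)→signed(B2,C3) ✓  (A2,C4,B4)→signed(B4,C4) ✓  (A2,C5,B3)→signed(B3,C5) ✓  (A3,C1,B4)→signed(B4,C1) ✗  (A3,C2,B4)→signed(B4,C2) ✓
Counterexamples (restrictor triples failing the scope): 3.

3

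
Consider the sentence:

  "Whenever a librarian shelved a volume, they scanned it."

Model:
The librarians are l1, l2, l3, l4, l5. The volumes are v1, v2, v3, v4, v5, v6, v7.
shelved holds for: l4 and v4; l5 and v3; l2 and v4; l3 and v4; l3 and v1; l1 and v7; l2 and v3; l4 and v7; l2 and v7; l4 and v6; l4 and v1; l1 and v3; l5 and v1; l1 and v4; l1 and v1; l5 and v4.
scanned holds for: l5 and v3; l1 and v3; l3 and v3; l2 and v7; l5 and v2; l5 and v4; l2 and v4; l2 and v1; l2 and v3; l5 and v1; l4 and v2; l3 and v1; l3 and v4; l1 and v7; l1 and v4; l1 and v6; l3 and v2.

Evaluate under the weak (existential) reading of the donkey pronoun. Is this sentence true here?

"it" takes "a volume" as antecedent — a donkey pronoun bound across the clause boundary.
Weak reading: every librarian l with some shelved-volume has at least one shelved-volume v such that scanned(l,v).
Per librarian: l1:✓  l2:✓  l3:✓  l4:✗  l5:✓
l4 has no witness among its shelved-volumes.

False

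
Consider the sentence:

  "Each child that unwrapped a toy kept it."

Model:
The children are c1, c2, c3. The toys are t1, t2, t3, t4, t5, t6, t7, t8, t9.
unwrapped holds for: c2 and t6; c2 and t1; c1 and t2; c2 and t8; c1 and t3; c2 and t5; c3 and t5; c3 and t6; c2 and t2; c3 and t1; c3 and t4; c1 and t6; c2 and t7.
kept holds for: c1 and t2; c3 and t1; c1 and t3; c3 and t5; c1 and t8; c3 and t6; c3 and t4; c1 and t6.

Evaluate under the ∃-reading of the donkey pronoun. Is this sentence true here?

"it" takes "a toy" as antecedent — a donkey pronoun bound across the clause boundary.
Weak reading: every child c with some unwrapped-toy has at least one unwrapped-toy t such that kept(c,t).
Per child: c1:✓  c2:✗  c3:✓
c2 has no witness among its unwrapped-toys.

False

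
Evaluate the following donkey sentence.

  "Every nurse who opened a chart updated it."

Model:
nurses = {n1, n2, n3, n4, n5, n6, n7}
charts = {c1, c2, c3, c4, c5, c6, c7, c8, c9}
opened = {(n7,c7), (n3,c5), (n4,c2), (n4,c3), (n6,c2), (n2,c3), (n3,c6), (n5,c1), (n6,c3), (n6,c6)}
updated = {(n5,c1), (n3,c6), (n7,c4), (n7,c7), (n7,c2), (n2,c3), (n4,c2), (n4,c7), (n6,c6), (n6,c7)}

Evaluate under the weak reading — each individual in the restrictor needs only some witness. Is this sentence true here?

True

"it" takes "a chart" as antecedent — a donkey pronoun bound across the clause boundary.
Weak reading: every nurse n with some opened-chart has at least one opened-chart c such that updated(n,c).
Per nurse: n2:✓  n3:✓  n4:✓  n5:✓  n6:✓  n7:✓
Every nurse in the restrictor has a witness.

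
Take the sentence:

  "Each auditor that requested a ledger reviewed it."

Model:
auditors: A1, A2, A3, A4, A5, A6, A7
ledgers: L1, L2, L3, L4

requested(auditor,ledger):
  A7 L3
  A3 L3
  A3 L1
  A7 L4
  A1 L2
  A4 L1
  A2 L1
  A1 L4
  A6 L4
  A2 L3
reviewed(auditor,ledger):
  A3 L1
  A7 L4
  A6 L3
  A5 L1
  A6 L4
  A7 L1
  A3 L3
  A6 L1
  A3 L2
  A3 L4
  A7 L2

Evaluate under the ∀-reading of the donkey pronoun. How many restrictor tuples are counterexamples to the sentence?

6

"it" takes "a ledger" as antecedent — a donkey pronoun bound across the clause boundary.
Strong reading: for every (a,l) with requested(a,l), reviewed(a,l).
Restrictor pairs: (A1,L2) ✗  (A1,L4) ✗  (A2,L1) ✗  (A2,L3) ✗  (A3,L1) ✓  (A3,L3) ✓  (A4,L1) ✗  (A6,L4) ✓  (A7,L3) ✗  (A7,L4) ✓
Counterexamples (restrictor pairs failing the scope): 6.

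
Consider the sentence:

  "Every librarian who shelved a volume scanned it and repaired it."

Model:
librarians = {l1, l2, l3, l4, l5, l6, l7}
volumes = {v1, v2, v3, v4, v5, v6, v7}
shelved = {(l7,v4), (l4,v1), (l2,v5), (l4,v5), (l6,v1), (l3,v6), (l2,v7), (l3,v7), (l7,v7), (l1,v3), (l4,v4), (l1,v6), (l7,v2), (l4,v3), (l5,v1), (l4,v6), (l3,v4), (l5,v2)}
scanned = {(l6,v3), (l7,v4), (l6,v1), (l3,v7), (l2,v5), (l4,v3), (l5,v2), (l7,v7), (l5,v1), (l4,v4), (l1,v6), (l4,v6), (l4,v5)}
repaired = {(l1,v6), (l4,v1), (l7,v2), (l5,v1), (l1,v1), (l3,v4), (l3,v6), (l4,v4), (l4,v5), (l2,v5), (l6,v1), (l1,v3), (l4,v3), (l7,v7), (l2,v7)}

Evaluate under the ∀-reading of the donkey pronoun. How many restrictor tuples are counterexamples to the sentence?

"it" takes "a volume" as antecedent — a donkey pronoun bound across the clause boundary.
Strong reading: for every (l,v) with shelved(l,v), scanned(l,v) ∧ repaired(l,v).
Restrictor pairs: (l1,v3) ✗  (l1,v6) ✓  (l2,v5) ✓  (l2,v7) ✗  (l3,v4) ✗  (l3,v6) ✗  (l3,v7) ✗  (l4,v1) ✗  (l4,v3) ✓  (l4,v4) ✓  (l4,v5) ✓  (l4,v6) ✗  (l5,v1) ✓  (l5,v2) ✗  (l6,v1) ✓  (l7,v2) ✗  (l7,v4) ✗  (l7,v7) ✓
Counterexamples (restrictor pairs failing the scope): 10.

10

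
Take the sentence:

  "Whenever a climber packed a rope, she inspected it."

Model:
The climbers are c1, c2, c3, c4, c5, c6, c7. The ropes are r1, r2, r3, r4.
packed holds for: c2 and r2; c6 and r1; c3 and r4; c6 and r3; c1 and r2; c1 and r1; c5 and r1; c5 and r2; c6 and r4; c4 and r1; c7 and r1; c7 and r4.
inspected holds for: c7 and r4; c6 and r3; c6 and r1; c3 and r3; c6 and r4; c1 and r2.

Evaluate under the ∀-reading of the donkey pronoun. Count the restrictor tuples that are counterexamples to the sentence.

7

"it" takes "a rope" as antecedent — a donkey pronoun bound across the clause boundary.
Strong reading: for every (c,r) with packed(c,r), inspected(c,r).
Restrictor pairs: (c1,r1) ✗  (c1,r2) ✓  (c2,r2) ✗  (c3,r4) ✗  (c4,r1) ✗  (c5,r1) ✗  (c5,r2) ✗  (c6,r1) ✓  (c6,r3) ✓  (c6,r4) ✓  (c7,r1) ✗  (c7,r4) ✓
Counterexamples (restrictor pairs failing the scope): 7.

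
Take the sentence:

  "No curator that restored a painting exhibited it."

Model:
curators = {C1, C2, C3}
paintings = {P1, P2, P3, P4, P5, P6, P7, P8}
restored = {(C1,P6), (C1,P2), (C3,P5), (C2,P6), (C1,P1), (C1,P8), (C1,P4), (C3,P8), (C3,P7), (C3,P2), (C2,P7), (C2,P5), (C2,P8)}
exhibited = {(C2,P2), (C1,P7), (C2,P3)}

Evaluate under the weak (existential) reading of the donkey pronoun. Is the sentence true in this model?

True

"it" takes "a painting" as antecedent — a donkey pronoun bound across the clause boundary.
Truth condition: for no (c,p) with restored(c,p) does exhibited(c,p) hold.
Restrictor pairs — does the scope hold? (C1,P1):fails  (C1,P2):fails  (C1,P4):fails  (C1,P6):fails  (C1,P8):fails  (C2,P5):fails  (C2,P6):fails  (C2,P7):fails  (C2,P8):fails  (C3,P2):fails  (C3,P5):fails  (C3,P7):fails  (C3,P8):fails
Scope holds for no restrictor pair, so the sentence is true.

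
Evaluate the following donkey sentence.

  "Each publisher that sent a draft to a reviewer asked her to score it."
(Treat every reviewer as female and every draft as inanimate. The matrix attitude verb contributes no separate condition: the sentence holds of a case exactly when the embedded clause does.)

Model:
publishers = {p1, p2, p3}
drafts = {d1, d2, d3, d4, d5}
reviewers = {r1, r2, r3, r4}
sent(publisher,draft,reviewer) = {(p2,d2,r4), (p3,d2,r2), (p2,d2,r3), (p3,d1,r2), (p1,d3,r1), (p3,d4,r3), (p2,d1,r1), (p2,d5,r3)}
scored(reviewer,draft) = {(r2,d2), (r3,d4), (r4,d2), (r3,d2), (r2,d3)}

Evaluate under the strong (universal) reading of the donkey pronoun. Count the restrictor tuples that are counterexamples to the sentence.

4

"her" takes "a reviewer" as antecedent and "it" takes "a draft"; both are donkey pronouns co-varying with the restrictor.
Strong reading: for every (p,d,r) with sent(p,d,r), scored(r,d).
Restrictor triples: (p1,d3,r1)→scored(r1,d3) ✗  (p2,d1,r1)→scored(r1,d1) ✗  (p2,d2,r3)→scored(r3,d2) ✓  (p2,d2,r4)→scored(r4,d2) ✓  (p2,d5,r3)→scored(r3,d5) ✗  (p3,d1,r2)→scored(r2,d1) ✗  (p3,d2,r2)→scored(r2,d2) ✓  (p3,d4,r3)→scored(r3,d4) ✓
Counterexamples (restrictor triples failing the scope): 4.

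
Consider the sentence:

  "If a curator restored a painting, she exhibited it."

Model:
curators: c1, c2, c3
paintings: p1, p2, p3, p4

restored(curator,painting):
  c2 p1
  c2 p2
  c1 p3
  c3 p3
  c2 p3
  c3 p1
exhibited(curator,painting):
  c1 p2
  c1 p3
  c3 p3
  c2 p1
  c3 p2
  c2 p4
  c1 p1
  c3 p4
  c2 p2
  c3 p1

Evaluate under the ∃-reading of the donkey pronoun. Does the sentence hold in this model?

"it" takes "a painting" as antecedent — a donkey pronoun bound across the clause boundary.
Weak reading: every curator c with some restored-painting has at least one restored-painting p such that exhibited(c,p).
Per curator: c1:✓  c2:✓  c3:✓
Every curator in the restrictor has a witness.

True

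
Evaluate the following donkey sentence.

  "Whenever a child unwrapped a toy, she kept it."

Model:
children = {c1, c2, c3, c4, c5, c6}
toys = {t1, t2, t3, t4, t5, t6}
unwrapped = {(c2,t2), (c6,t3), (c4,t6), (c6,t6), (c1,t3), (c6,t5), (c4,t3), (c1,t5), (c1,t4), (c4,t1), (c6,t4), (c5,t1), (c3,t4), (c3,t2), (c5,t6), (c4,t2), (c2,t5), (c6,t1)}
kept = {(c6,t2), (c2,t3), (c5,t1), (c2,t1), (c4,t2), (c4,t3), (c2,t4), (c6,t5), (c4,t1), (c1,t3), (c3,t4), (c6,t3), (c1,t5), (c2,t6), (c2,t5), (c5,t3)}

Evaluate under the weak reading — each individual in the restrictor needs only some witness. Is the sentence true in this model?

True

"it" takes "a toy" as antecedent — a donkey pronoun bound across the clause boundary.
Weak reading: every child c with some unwrapped-toy has at least one unwrapped-toy t such that kept(c,t).
Per child: c1:✓  c2:✓  c3:✓  c4:✓  c5:✓  c6:✓
Every child in the restrictor has a witness.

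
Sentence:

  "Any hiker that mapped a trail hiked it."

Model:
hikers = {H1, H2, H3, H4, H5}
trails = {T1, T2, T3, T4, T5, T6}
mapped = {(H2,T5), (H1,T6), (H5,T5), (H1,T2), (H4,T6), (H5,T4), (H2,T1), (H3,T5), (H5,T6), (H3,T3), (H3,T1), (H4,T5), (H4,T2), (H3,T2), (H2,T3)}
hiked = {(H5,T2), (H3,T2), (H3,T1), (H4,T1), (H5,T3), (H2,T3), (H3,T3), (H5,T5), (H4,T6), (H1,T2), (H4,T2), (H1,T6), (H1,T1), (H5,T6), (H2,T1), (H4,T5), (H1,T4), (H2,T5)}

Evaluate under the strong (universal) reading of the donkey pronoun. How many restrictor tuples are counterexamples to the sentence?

2

"it" takes "a trail" as antecedent — a donkey pronoun bound across the clause boundary.
Strong reading: for every (h,t) with mapped(h,t), hiked(h,t).
Restrictor pairs: (H1,T2) ✓  (H1,T6) ✓  (H2,T1) ✓  (H2,T3) ✓  (H2,T5) ✓  (H3,T1) ✓  (H3,T2) ✓  (H3,T3) ✓  (H3,T5) ✗  (H4,T2) ✓  (H4,T5) ✓  (H4,T6) ✓  (H5,T4) ✗  (H5,T5) ✓  (H5,T6) ✓
Counterexamples (restrictor pairs failing the scope): 2.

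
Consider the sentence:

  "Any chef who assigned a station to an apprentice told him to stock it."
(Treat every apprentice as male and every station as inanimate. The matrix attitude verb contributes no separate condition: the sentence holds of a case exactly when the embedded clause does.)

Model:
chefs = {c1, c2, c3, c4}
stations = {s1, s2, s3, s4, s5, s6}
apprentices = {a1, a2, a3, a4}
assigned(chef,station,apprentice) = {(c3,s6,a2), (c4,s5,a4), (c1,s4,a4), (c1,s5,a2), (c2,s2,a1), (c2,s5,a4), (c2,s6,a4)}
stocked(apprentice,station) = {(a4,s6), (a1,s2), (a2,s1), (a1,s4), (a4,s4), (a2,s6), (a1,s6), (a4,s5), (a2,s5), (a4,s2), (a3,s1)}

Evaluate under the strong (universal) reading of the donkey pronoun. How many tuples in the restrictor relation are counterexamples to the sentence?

"him" takes "an apprentice" as antecedent and "it" takes "a station"; both are donkey pronouns co-varying with the restrictor.
Strong reading: for every (c,s,a) with assigned(c,s,a), stocked(a,s).
Restrictor triples: (c1,s4,a4)→stocked(a4,s4) ✓  (c1,s5,a2)→stocked(a2,s5) ✓  (c2,s2,a1)→stocked(a1,s2) ✓  (c2,s5,a4)→stocked(a4,s5) ✓  (c2,s6,a4)→stocked(a4,s6) ✓  (c3,s6,a2)→stocked(a2,s6) ✓  (c4,s5,a4)→stocked(a4,s5) ✓
Counterexamples (restrictor triples failing the scope): 0.

0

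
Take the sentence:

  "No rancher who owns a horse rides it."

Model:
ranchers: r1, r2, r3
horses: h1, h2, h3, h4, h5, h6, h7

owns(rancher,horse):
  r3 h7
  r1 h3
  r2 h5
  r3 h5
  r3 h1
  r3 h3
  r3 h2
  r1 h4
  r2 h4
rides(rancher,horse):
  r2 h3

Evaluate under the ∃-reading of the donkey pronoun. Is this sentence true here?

"it" takes "a horse" as antecedent — a donkey pronoun bound across the clause boundary.
Truth condition: for no (r,h) with owns(r,h) does rides(r,h) hold.
Restrictor pairs — does the scope hold? (r1,h3):fails  (r1,h4):fails  (r2,h4):fails  (r2,h5):fails  (r3,h1):fails  (r3,h2):fails  (r3,h3):fails  (r3,h5):fails  (r3,h7):fails
Scope holds for no restrictor pair, so the sentence is true.

True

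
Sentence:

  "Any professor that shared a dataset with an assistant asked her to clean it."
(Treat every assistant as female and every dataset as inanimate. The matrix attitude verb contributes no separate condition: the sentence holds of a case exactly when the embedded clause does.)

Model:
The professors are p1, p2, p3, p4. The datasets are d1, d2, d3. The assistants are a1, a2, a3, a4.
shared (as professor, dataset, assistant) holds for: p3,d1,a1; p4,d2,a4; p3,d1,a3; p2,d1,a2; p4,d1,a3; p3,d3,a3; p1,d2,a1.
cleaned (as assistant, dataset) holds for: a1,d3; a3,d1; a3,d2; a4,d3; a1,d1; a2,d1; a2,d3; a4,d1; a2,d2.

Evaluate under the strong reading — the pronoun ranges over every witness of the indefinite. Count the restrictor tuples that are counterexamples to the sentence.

"her" takes "an assistant" as antecedent and "it" takes "a dataset"; both are donkey pronouns co-varying with the restrictor.
Strong reading: for every (p,d,a) with shared(p,d,a), cleaned(a,d).
Restrictor triples: (p1,d2,a1)→cleaned(a1,d2) ✗  (p2,d1,a2)→cleaned(a2,d1) ✓  (p3,d1,a1)→cleaned(a1,d1) ✓  (p3,d1,a3)→cleaned(a3,d1) ✓  (p3,d3,a3)→cleaned(a3,d3) ✗  (p4,d1,a3)→cleaned(a3,d1) ✓  (p4,d2,a4)→cleaned(a4,d2) ✗
Counterexamples (restrictor triples failing the scope): 3.

3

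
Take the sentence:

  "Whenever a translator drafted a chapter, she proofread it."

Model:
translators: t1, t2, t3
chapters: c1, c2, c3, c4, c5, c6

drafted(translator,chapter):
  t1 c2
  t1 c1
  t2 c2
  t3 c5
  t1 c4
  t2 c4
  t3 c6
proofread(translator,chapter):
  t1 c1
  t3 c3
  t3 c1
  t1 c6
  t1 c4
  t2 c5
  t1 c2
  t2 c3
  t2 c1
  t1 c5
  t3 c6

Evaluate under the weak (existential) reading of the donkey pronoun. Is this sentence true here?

False

"it" takes "a chapter" as antecedent — a donkey pronoun bound across the clause boundary.
Weak reading: every translator t with some drafted-chapter has at least one drafted-chapter c such that proofread(t,c).
Per translator: t1:✓  t2:✗  t3:✓
t2 has no witness among its drafted-chapters.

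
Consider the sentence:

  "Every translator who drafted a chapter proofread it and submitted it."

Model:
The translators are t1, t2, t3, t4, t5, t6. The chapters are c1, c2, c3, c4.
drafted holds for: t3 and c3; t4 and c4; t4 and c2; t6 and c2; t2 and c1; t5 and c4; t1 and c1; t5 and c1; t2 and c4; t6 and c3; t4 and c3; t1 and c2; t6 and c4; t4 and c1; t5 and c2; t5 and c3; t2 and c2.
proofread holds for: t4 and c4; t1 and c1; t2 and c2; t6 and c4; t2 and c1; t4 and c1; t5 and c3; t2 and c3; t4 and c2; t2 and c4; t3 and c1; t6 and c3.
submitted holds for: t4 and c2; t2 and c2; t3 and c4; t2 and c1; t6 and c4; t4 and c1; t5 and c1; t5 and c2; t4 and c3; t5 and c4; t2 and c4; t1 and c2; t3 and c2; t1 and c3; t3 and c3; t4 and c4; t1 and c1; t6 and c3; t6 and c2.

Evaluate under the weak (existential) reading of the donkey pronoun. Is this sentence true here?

"it" takes "a chapter" as antecedent — a donkey pronoun bound across the clause boundary.
Weak reading: every translator t with some drafted-chapter has at least one drafted-chapter c such that proofread(t,c) ∧ submitted(t,c).
Per translator: t1:✓  t2:✓  t3:✗  t4:✓  t5:✗  t6:✓
t3 has no witness among its drafted-chapters.

False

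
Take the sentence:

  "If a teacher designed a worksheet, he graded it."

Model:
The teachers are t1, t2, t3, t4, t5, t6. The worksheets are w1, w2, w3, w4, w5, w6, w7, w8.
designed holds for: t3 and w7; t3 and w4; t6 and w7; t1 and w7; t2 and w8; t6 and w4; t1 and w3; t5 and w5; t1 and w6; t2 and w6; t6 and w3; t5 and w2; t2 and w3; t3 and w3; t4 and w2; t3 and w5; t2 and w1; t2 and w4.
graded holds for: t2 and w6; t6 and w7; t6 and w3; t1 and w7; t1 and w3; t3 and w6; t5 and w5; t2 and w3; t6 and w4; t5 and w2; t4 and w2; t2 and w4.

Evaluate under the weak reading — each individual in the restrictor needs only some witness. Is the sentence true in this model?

False

"it" takes "a worksheet" as antecedent — a donkey pronoun bound across the clause boundary.
Weak reading: every teacher t with some designed-worksheet has at least one designed-worksheet w such that graded(t,w).
Per teacher: t1:✓  t2:✓  t3:✗  t4:✓  t5:✓  t6:✓
t3 has no witness among its designed-worksheets.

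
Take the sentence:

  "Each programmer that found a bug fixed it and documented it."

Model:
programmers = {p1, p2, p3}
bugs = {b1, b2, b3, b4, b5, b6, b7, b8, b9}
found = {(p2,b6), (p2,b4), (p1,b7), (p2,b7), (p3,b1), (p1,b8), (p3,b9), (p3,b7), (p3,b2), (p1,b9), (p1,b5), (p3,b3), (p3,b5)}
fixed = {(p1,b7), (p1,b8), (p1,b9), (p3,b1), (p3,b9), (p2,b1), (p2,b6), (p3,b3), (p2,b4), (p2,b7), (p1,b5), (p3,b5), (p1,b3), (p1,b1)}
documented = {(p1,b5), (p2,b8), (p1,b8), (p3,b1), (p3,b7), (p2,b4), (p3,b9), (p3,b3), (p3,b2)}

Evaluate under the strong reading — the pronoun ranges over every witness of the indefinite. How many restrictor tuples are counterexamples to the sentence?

"it" takes "a bug" as antecedent — a donkey pronoun bound across the clause boundary.
Strong reading: for every (p,b) with found(p,b), fixed(p,b) ∧ documented(p,b).
Restrictor pairs: (p1,b5) ✓  (p1,b7) ✗  (p1,b8) ✓  (p1,b9) ✗  (p2,b4) ✓  (p2,b6) ✗  (p2,b7) ✗  (p3,b1) ✓  (p3,b2) ✗  (p3,b3) ✓  (p3,b5) ✗  (p3,b7) ✗  (p3,b9) ✓
Counterexamples (restrictor pairs failing the scope): 7.

7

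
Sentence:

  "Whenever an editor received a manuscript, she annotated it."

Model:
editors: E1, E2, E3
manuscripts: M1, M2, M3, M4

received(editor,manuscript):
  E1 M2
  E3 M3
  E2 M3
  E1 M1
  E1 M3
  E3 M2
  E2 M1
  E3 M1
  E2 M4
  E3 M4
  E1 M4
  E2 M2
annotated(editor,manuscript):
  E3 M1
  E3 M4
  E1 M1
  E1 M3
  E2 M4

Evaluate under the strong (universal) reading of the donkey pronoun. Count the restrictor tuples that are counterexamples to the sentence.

7

"it" takes "a manuscript" as antecedent — a donkey pronoun bound across the clause boundary.
Strong reading: for every (e,m) with received(e,m), annotated(e,m).
Restrictor pairs: (E1,M1) ✓  (E1,M2) ✗  (E1,M3) ✓  (E1,M4) ✗  (E2,M1) ✗  (E2,M2) ✗  (E2,M3) ✗  (E2,M4) ✓  (E3,M1) ✓  (E3,M2) ✗  (E3,M3) ✗  (E3,M4) ✓
Counterexamples (restrictor pairs failing the scope): 7.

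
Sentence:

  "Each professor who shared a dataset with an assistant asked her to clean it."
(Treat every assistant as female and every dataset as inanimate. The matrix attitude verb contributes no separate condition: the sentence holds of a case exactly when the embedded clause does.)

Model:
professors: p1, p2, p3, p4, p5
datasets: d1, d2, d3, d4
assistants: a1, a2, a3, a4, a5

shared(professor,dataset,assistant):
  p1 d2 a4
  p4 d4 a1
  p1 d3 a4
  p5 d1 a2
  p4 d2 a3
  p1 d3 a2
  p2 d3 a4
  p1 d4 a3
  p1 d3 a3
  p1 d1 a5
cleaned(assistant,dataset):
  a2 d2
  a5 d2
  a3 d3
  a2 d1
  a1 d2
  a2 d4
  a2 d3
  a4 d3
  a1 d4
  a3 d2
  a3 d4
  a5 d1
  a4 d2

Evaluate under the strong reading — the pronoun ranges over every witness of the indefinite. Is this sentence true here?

True

"her" takes "an assistant" as antecedent and "it" takes "a dataset"; both are donkey pronouns co-varying with the restrictor.
Strong reading: for every (p,d,a) with shared(p,d,a), cleaned(a,d).
Restrictor triples: (p1,d1,a5)→cleaned(a5,d1) ✓  (p1,d2,a4)→cleaned(a4,d2) ✓  (p1,d3,a2)→cleaned(a2,d3) ✓  (p1,d3,a3)→cleaned(a3,d3) ✓  (p1,d3,a4)→cleaned(a4,d3) ✓  (p1,d4,a3)→cleaned(a3,d4) ✓  (p2,d3,a4)→cleaned(a4,d3) ✓  (p4,d2,a3)→cleaned(a3,d2) ✓  (p4,d4,a1)→cleaned(a1,d4) ✓  (p5,d1,a2)→cleaned(a2,d1) ✓
Every restrictor triple satisfies the scope.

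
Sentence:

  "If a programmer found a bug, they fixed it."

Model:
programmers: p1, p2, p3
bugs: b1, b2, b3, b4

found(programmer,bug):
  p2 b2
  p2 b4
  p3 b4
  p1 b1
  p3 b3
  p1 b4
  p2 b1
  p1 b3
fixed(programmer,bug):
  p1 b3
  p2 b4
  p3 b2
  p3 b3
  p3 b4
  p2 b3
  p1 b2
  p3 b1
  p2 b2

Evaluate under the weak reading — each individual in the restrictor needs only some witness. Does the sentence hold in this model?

"it" takes "a bug" as antecedent — a donkey pronoun bound across the clause boundary.
Weak reading: every programmer p with some found-bug has at least one found-bug b such that fixed(p,b).
Per programmer: p1:✓  p2:✓  p3:✓
Every programmer in the restrictor has a witness.

True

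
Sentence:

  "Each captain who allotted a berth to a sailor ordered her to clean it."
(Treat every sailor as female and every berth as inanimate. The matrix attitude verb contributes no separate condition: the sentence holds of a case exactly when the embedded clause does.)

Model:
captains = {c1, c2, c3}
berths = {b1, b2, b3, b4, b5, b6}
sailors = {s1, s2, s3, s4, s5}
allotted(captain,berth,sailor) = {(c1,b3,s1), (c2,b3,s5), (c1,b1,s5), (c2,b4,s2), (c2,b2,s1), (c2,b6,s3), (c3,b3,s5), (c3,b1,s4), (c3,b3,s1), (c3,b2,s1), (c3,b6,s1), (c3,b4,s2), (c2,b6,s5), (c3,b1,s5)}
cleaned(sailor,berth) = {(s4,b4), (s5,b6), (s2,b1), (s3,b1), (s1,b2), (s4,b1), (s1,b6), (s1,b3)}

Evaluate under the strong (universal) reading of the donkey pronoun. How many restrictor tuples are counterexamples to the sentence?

"her" takes "a sailor" as antecedent and "it" takes "a berth"; both are donkey pronouns co-varying with the restrictor.
Strong reading: for every (c,b,s) with allotted(c,b,s), cleaned(s,b).
Restrictor triples: (c1,b1,s5)→cleaned(s5,b1) ✗  (c1,b3,s1)→cleaned(s1,b3) ✓  (c2,b2,s1)→cleaned(s1,b2) ✓  (c2,b3,s5)→cleaned(s5,b3) ✗  (c2,b4,s2)→cleaned(s2,b4) ✗  (c2,b6,s3)→cleaned(s3,b6) ✗  (c2,b6,s5)→cleaned(s5,b6) ✓  (c3,b1,s4)→cleaned(s4,b1) ✓  (c3,b1,s5)→cleaned(s5,b1) ✗  (c3,b2,s1)→cleaned(s1,b2) ✓  (c3,b3,s1)→cleaned(s1,b3) ✓  (c3,b3,s5)→cleaned(s5,b3) ✗  (c3,b4,s2)→cleaned(s2,b4) ✗  (c3,b6,s1)→cleaned(s1,b6) ✓
Counterexamples (restrictor triples failing the scope): 7.

7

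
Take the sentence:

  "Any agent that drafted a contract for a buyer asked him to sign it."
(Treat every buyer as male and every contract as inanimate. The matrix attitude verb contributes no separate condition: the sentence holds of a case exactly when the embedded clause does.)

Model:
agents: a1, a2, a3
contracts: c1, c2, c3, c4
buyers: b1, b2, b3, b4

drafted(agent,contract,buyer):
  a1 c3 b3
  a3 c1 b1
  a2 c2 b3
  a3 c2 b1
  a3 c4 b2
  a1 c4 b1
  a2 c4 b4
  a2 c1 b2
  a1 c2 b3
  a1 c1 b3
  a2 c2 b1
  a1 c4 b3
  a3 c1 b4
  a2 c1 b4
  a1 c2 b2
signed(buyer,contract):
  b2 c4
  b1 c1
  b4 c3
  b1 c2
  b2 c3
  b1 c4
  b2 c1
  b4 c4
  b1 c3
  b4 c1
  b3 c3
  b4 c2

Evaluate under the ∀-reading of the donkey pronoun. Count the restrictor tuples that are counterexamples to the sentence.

5

"him" takes "a buyer" as antecedent and "it" takes "a contract"; both are donkey pronouns co-varying with the restrictor.
Strong reading: for every (a,c,b) with drafted(a,c,b), signed(b,c).
Restrictor triples: (a1,c1,b3)→signed(b3,c1) ✗  (a1,c2,b2)→signed(b2,c2) ✗  (a1,c2,b3)→signed(b3,c2) ✗  (a1,c3,b3)→signed(b3,c3) ✓  (a1,c4,b1)→signed(b1,c4) ✓  (a1,c4,b3)→signed(b3,c4) ✗  (a2,c1,b2)→signed(b2,c1) ✓  (a2,c1,b4)→signed(b4,c1) ✓  (a2,c2,b1)→signed(b1,c2) ✓  (a2,c2,b3)→signed(b3,c2) ✗  (a2,c4,b4)→signed(b4,c4) ✓  (a3,c1,b1)→signed(b1,c1) ✓  (a3,c1,b4)→signed(b4,c1) ✓  (a3,c2,b1)→signed(b1,c2) ✓  (a3,c4,b2)→signed(b2,c4) ✓
Counterexamples (restrictor triples failing the scope): 5.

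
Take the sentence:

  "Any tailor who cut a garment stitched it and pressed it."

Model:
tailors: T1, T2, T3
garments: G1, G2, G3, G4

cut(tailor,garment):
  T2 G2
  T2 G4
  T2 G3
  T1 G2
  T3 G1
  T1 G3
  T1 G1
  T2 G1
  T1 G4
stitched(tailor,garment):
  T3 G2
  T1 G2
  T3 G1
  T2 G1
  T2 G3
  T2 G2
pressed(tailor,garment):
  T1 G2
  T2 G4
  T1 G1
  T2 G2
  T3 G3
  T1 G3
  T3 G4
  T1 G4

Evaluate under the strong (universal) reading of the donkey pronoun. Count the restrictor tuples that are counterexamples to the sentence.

7

"it" takes "a garment" as antecedent — a donkey pronoun bound across the clause boundary.
Strong reading: for every (t,g) with cut(t,g), stitched(t,g) ∧ pressed(t,g).
Restrictor pairs: (T1,G1) ✗  (T1,G2) ✓  (T1,G3) ✗  (T1,G4) ✗  (T2,G1) ✗  (T2,G2) ✓  (T2,G3) ✗  (T2,G4) ✗  (T3,G1) ✗
Counterexamples (restrictor pairs failing the scope): 7.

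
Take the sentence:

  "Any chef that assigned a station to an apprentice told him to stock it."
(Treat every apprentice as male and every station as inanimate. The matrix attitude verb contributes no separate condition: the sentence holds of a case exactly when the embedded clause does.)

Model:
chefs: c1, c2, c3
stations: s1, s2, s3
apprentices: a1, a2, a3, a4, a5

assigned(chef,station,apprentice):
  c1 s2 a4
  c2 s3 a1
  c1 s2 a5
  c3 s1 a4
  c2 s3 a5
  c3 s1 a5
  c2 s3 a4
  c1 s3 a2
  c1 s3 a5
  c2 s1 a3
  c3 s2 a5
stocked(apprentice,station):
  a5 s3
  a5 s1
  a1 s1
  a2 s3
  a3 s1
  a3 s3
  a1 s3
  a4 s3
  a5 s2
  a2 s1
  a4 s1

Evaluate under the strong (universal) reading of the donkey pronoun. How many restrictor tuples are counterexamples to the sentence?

1

"him" takes "an apprentice" as antecedent and "it" takes "a station"; both are donkey pronouns co-varying with the restrictor.
Strong reading: for every (c,s,a) with assigned(c,s,a), stocked(a,s).
Restrictor triples: (c1,s2,a4)→stocked(a4,s2) ✗  (c1,s2,a5)→stocked(a5,s2) ✓  (c1,s3,a2)→stocked(a2,s3) ✓  (c1,s3,a5)→stocked(a5,s3) ✓  (c2,s1,a3)→stocked(a3,s1) ✓  (c2,s3,a1)→stocked(a1,s3) ✓  (c2,s3,a4)→stocked(a4,s3) ✓  (c2,s3,a5)→stocked(a5,s3) ✓  (c3,s1,a4)→stocked(a4,s1) ✓  (c3,s1,a5)→stocked(a5,s1) ✓  (c3,s2,a5)→stocked(a5,s2) ✓
Counterexamples (restrictor triples failing the scope): 1.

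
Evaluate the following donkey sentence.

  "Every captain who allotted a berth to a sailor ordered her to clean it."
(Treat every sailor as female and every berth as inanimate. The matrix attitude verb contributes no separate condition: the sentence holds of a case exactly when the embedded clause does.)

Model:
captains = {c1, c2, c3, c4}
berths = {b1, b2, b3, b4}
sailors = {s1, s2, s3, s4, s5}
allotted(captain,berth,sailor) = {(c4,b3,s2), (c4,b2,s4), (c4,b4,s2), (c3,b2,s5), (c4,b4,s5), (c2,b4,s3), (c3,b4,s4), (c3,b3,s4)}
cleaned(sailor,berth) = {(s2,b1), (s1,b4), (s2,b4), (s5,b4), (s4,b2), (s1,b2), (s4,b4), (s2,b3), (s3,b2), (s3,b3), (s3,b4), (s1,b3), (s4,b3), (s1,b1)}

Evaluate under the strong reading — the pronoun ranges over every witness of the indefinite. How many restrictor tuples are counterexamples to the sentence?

"her" takes "a sailor" as antecedent and "it" takes "a berth"; both are donkey pronouns co-varying with the restrictor.
Strong reading: for every (c,b,s) with allotted(c,b,s), cleaned(s,b).
Restrictor triples: (c2,b4,s3)→cleaned(s3,b4) ✓  (c3,b2,s5)→cleaned(s5,b2) ✗  (c3,b3,s4)→cleaned(s4,b3) ✓  (c3,b4,s4)→cleaned(s4,b4) ✓  (c4,b2,s4)→cleaned(s4,b2) ✓  (c4,b3,s2)→cleaned(s2,b3) ✓  (c4,b4,s2)→cleaned(s2,b4) ✓  (c4,b4,s5)→cleaned(s5,b4) ✓
Counterexamples (restrictor triples failing the scope): 1.

1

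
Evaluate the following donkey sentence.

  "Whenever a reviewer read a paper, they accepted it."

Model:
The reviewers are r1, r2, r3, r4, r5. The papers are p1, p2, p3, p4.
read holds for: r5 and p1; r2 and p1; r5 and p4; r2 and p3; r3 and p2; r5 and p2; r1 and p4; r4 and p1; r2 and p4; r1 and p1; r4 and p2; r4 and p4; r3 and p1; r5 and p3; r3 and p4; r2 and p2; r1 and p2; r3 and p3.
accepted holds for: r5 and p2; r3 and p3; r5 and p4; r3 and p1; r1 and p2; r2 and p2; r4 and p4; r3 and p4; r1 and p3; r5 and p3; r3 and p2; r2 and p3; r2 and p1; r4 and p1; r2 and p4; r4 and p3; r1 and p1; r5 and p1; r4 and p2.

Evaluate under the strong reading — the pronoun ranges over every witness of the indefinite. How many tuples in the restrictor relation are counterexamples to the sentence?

"it" takes "a paper" as antecedent — a donkey pronoun bound across the clause boundary.
Strong reading: for every (r,p) with read(r,p), accepted(r,p).
Restrictor pairs: (r1,p1) ✓  (r1,p2) ✓  (r1,p4) ✗  (r2,p1) ✓  (r2,p2) ✓  (r2,p3) ✓  (r2,p4) ✓  (r3,p1) ✓  (r3,p2) ✓  (r3,p3) ✓  (r3,p4) ✓  (r4,p1) ✓  (r4,p2) ✓  (r4,p4) ✓  (r5,p1) ✓  (r5,p2) ✓  (r5,p3) ✓  (r5,p4) ✓
Counterexamples (restrictor pairs failing the scope): 1.

1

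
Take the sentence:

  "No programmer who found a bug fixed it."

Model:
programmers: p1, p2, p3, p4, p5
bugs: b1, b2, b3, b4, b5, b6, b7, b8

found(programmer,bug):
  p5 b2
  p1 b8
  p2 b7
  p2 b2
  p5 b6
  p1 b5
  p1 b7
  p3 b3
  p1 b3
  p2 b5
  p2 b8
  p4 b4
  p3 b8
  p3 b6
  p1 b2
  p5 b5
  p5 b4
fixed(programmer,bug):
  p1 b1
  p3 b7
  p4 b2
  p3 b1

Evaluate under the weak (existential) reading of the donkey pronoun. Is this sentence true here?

True

"it" takes "a bug" as antecedent — a donkey pronoun bound across the clause boundary.
Truth condition: for no (p,b) with found(p,b) does fixed(p,b) hold.
Restrictor pairs — does the scope hold? (p1,b2):fails  (p1,b3):fails  (p1,b5):fails  (p1,b7):fails  (p1,b8):fails  (p2,b2):fails  (p2,b5):fails  (p2,b7):fails  (p2,b8):fails  (p3,b3):fails  (p3,b6):fails  (p3,b8):fails  (p4,b4):fails  (p5,b2):fails  (p5,b4):fails  (p5,b5):fails  (p5,b6):fails
Scope holds for no restrictor pair, so the sentence is true.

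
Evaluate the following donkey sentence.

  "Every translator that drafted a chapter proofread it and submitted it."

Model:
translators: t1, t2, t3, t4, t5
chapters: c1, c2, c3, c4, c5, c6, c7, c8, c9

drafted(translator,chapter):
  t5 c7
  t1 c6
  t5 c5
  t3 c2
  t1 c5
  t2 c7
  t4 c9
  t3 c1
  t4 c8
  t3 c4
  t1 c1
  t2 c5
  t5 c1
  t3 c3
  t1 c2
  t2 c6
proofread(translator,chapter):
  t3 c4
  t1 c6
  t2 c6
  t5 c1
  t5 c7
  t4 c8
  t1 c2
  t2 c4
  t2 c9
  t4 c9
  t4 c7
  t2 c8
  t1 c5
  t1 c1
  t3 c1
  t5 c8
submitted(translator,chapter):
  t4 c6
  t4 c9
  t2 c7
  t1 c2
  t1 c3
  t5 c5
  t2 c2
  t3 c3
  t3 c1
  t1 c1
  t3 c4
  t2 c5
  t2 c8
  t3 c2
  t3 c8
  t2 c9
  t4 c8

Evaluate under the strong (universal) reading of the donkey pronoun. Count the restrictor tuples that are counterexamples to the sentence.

10

"it" takes "a chapter" as antecedent — a donkey pronoun bound across the clause boundary.
Strong reading: for every (t,c) with drafted(t,c), proofread(t,c) ∧ submitted(t,c).
Restrictor pairs: (t1,c1) ✓  (t1,c2) ✓  (t1,c5) ✗  (t1,c6) ✗  (t2,c5) ✗  (t2,c6) ✗  (t2,c7) ✗  (t3,c1) ✓  (t3,c2) ✗  (t3,c3) ✗  (t3,c4) ✓  (t4,c8) ✓  (t4,c9) ✓  (t5,c1) ✗  (t5,c5) ✗  (t5,c7) ✗
Counterexamples (restrictor pairs failing the scope): 10.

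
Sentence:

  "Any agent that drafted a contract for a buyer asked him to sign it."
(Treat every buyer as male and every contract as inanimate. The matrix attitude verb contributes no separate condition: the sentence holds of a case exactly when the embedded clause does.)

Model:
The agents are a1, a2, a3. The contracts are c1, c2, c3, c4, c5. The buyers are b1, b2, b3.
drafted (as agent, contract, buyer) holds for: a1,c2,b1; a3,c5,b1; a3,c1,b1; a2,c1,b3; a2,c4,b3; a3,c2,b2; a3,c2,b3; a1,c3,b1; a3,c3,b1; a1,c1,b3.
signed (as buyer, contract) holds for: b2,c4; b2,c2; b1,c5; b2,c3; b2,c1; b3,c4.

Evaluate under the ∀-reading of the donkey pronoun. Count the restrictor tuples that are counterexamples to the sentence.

"him" takes "a buyer" as antecedent and "it" takes "a contract"; both are donkey pronouns co-varying with the restrictor.
Strong reading: for every (a,c,b) with drafted(a,c,b), signed(b,c).
Restrictor triples: (a1,c1,b3)→signed(b3,c1) ✗  (a1,c2,b1)→signed(b1,c2) ✗  (a1,c3,b1)→signed(b1,c3) ✗  (a2,c1,b3)→signed(b3,c1) ✗  (a2,c4,b3)→signed(b3,c4) ✓  (a3,c1,b1)→signed(b1,c1) ✗  (a3,c2,b2)→signed(b2,c2) ✓  (a3,c2,b3)→signed(b3,c2) ✗  (a3,c3,b1)→signed(b1,c3) ✗  (a3,c5,b1)→signed(b1,c5) ✓
Counterexamples (restrictor triples failing the scope): 7.

7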